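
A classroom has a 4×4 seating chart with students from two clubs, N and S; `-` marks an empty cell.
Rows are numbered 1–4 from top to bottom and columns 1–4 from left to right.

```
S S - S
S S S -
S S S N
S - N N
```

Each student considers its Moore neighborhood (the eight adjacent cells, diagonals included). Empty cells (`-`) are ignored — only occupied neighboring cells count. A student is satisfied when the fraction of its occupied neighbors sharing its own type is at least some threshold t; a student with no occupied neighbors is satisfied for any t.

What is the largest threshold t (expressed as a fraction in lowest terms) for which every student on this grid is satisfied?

(1,1)S 3/3
(1,2)S 4/4
(1,4)S 1/1
(2,1)S 5/5
(2,2)S 7/7
(2,3)S 5/6
(3,1)S 4/4
(3,2)S 6/7
(3,3)S 3/6
(3,4)N 2/4
(4,1)S 2/2
(4,3)N 2/4
(4,4)N 2/3
The smallest same-type fraction is 3/6 at (3,3), which reduces to 1/2. Any threshold above that leaves this student unsatisfied.

1/2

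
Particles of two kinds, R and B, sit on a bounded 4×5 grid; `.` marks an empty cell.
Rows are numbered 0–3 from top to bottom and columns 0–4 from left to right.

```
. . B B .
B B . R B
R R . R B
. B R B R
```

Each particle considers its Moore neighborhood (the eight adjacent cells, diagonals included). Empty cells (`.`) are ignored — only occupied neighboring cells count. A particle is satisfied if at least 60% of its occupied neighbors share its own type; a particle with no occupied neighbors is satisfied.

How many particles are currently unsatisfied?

12

(0,2)B 2/3 satisfied
(0,3)B 2/3 satisfied
(1,0)B 1/3 not
(1,1)B 2/4 not
(1,3)R 1/5 not
(1,4)B 2/4 not
(2,0)R 1/4 not
(2,1)R 2/5 not
(2,3)R 3/6 not
(2,4)B 2/5 not
(3,1)B 0/3 not
(3,2)R 2/4 not
(3,3)B 1/4 not
(3,4)R 1/3 not
Unsatisfied: (1,0), (1,1), (1,3), (1,4), (2,0), (2,1), (2,3), (2,4), (3,1), (3,2), (3,3), (3,4) — 12 in total.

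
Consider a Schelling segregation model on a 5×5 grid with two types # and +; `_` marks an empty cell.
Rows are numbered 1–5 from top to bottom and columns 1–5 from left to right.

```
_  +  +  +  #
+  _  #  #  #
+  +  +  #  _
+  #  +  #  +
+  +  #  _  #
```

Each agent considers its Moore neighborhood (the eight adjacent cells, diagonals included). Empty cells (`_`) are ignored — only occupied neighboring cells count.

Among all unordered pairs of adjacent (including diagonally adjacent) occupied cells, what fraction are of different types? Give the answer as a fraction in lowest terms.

Scan each occupied cell's neighbors to the right and below (and the two forward diagonals) so each pair is counted once.
Row 1: +(1,2)–+(1,3)= +(1,2)–#(2,3)≠ +(1,2)–+(2,1)= +(1,3)–+(1,4)= +(1,3)–#(2,3)≠ +(1,3)–#(2,4)≠ +(1,4)–#(1,5)≠ +(1,4)–#(2,4)≠ +(1,4)–#(2,5)≠ +(1,4)–#(2,3)≠ #(1,5)–#(2,5)= #(1,5)–#(2,4)=  → 7/12 unlike.
Row 2: +(2,1)–+(3,1)= +(2,1)–+(3,2)= #(2,3)–#(2,4)= #(2,3)–+(3,3)≠ #(2,3)–#(3,4)= #(2,3)–+(3,2)≠ #(2,4)–#(2,5)= #(2,4)–#(3,4)= #(2,4)–+(3,3)≠ #(2,5)–#(3,4)=  → 3/10 unlike.
Row 3: +(3,1)–+(3,2)= +(3,1)–+(4,1)= +(3,1)–#(4,2)≠ +(3,2)–+(3,3)= +(3,2)–#(4,2)≠ +(3,2)–+(4,3)= +(3,2)–+(4,1)= +(3,3)–#(3,4)≠ +(3,3)–+(4,3)= +(3,3)–#(4,4)≠ +(3,3)–#(4,2)≠ #(3,4)–#(4,4)= #(3,4)–+(4,5)≠ #(3,4)–+(4,3)≠  → 7/14 unlike.
Row 4: +(4,1)–#(4,2)≠ +(4,1)–+(5,1)= +(4,1)–+(5,2)= #(4,2)–+(4,3)≠ #(4,2)–+(5,2)≠ #(4,2)–#(5,3)= #(4,2)–+(5,1)≠ +(4,3)–#(4,4)≠ +(4,3)–#(5,3)≠ +(4,3)–+(5,2)= #(4,4)–+(4,5)≠ #(4,4)–#(5,5)= #(4,4)–#(5,3)= +(4,5)–#(5,5)≠  → 8/14 unlike.
Row 5: +(5,1)–+(5,2)= +(5,2)–#(5,3)≠  → 1/2 unlike.
Total adjacent occupied pairs: 52; unlike-type pairs: 26.
26/52 reduces to 1/2.

1/2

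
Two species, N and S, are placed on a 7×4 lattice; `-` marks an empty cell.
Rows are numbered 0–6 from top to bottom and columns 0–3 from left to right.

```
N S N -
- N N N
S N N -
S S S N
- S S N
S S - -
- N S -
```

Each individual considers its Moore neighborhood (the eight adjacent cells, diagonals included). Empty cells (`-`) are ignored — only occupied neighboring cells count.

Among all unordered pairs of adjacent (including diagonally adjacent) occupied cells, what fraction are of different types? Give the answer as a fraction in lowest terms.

Scan each occupied cell's neighbors to the right and below (and the two forward diagonals) so each pair is counted once.
From row 0: 4 unlike of 8 pairs (running 4/8).
From row 1: 1 unlike of 8 pairs (running 5/16).
From row 2: 6 unlike of 10 pairs (running 11/26).
From row 3: 3 unlike of 11 pairs (running 14/37).
From row 4: 1 unlike of 5 pairs (running 15/42).
From row 5: 2 unlike of 4 pairs (running 17/46).
From row 6: 1 unlike of 1 pairs (running 18/47).
Total adjacent occupied pairs: 47; unlike-type pairs: 18.
18/47 is already in lowest terms.

18/47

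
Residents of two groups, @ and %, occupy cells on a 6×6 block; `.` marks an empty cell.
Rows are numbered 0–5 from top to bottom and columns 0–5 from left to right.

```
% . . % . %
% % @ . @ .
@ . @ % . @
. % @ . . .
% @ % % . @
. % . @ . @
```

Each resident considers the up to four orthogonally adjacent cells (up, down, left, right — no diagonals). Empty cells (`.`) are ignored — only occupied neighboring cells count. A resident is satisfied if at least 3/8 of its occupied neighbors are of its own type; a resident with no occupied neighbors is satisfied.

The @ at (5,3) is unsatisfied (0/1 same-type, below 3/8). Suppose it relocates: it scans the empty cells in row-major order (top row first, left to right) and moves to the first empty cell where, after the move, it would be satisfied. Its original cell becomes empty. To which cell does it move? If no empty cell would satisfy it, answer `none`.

(0,2)

Vacating (5,3). Empty cells in order:
  (0,1): 0/2 same-type → still unsatisfied.
  (0,2): 1/2 same-type → satisfied — stop here.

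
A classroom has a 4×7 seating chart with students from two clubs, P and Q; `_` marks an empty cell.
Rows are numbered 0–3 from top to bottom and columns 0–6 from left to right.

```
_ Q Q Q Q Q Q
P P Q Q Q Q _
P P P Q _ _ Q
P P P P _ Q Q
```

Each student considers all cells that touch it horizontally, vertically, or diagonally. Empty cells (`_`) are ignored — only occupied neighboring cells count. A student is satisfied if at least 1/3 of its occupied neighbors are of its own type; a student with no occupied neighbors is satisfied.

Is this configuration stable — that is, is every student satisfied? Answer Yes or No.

Row 0: (0,1)Q 2/4 satisfied · (0,2)Q 4/5 satisfied · (0,3)Q 5/5 satisfied · (0,4)Q 5/5 satisfied · (0,5)Q 4/4 satisfied · (0,6)Q 2/2 satisfied
Row 1: (1,0)P 3/4 satisfied · (1,1)P 4/7 satisfied · (1,2)Q 5/8 satisfied · (1,3)Q 6/7 satisfied · (1,4)Q 6/6 satisfied · (1,5)Q 5/5 satisfied
Row 2: (2,0)P 5/5 satisfied · (2,1)P 7/8 satisfied · (2,2)P 5/8 satisfied · (2,3)Q 3/6 satisfied · (2,6)Q 3/3 satisfied
Row 3: (3,0)P 3/3 satisfied · (3,1)P 5/5 satisfied · (3,2)P 4/5 satisfied · (3,3)P 2/3 satisfied · (3,5)Q 2/2 satisfied · (3,6)Q 2/2 satisfied
All meet the threshold, so the configuration is stable.

Yes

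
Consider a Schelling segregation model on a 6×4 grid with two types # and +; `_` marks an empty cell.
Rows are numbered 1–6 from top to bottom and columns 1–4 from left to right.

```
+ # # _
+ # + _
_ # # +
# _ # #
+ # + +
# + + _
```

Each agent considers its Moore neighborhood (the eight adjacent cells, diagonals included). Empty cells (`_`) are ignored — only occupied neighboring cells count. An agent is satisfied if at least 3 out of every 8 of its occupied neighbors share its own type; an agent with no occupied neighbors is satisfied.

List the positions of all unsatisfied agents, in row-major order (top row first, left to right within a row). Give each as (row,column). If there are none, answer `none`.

(1,1), (2,1), (2,3), (3,4), (5,1), (6,1)

(1,1)+ 1/3 unhappy
(1,2)# 2/5 ok
(1,3)# 2/3 ok
(2,1)+ 1/4 unhappy
(2,2)# 4/7 ok
(2,3)+ 1/6 unhappy
(3,2)# 4/6 ok
(3,3)# 4/6 ok
(3,4)+ 1/4 unhappy
(4,1)# 2/3 ok
(4,3)# 4/7 ok
(4,4)# 2/5 ok
(5,1)+ 1/4 unhappy
(5,2)# 3/7 ok
(5,3)+ 3/6 ok
(5,4)+ 2/4 ok
(6,1)# 1/3 unhappy
(6,2)+ 3/5 ok
(6,3)+ 3/4 ok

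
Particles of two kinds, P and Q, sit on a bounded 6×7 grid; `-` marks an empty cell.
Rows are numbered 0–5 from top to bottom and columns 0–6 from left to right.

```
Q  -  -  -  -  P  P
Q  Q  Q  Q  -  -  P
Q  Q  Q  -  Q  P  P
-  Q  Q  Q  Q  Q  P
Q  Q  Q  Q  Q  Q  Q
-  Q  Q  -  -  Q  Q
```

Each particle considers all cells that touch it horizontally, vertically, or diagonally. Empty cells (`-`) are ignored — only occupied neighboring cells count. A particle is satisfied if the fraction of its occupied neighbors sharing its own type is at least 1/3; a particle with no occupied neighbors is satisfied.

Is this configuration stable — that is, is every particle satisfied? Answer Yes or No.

Row 0: (0,0)Q 2/2 ✓ · (0,5)P 2/2 ✓ · (0,6)P 2/2 ✓
Row 1: (1,0)Q 4/4 ✓ · (1,1)Q 6/6 ✓ · (1,2)Q 4/4 ✓ · (1,3)Q 3/3 ✓ · (1,6)P 4/4 ✓
Row 2: (2,0)Q 4/4 ✓ · (2,1)Q 7/7 ✓ · (2,2)Q 7/7 ✓ · (2,4)Q 4/5 ✓ · (2,5)P 3/6 ✓ · (2,6)P 3/4 ✓
Row 3: (3,1)Q 7/7 ✓ · (3,2)Q 7/7 ✓ · (3,3)Q 7/7 ✓ · (3,4)Q 6/7 ✓ · (3,5)Q 5/8 ✓ · (3,6)P 2/5 ✓
Row 4: (4,0)Q 3/3 ✓ · (4,1)Q 6/6 ✓ · (4,2)Q 7/7 ✓ · (4,3)Q 6/6 ✓ · (4,4)Q 6/6 ✓ · (4,5)Q 6/7 ✓ · (4,6)Q 4/5 ✓
Row 5: (5,1)Q 4/4 ✓ · (5,2)Q 4/4 ✓ · (5,5)Q 4/4 ✓ · (5,6)Q 3/3 ✓
All meet the threshold, so the configuration is stable.

Yes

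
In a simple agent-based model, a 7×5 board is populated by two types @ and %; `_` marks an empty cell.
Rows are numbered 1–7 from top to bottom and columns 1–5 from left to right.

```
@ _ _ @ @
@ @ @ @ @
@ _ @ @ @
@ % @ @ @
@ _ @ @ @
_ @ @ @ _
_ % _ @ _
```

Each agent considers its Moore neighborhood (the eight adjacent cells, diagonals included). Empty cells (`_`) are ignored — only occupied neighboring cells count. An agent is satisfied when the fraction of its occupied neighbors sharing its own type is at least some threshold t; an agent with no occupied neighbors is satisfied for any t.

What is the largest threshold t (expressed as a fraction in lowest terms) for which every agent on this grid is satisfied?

0/1

(1,1)@ 2/2
(1,4)@ 4/4
(1,5)@ 3/3
(2,1)@ 3/3
(2,2)@ 5/5
(2,3)@ 5/5
(2,4)@ 7/7
(2,5)@ 5/5
(3,1)@ 3/4
(3,3)@ 6/7
(3,4)@ 8/8
(3,5)@ 5/5
(4,1)@ 2/3
(4,2)% 0/6
(4,3)@ 5/6
(4,4)@ 8/8
(4,5)@ 5/5
(5,1)@ 2/3
(5,3)@ 6/7
(5,4)@ 7/7
(5,5)@ 4/4
(6,2)@ 3/4
(6,3)@ 5/6
(6,4)@ 5/5
(7,2)% 0/2
(7,4)@ 2/2
The smallest same-type fraction is 0/6 at (4,2), which reduces to 0/1. Any threshold above that leaves this agent unsatisfied.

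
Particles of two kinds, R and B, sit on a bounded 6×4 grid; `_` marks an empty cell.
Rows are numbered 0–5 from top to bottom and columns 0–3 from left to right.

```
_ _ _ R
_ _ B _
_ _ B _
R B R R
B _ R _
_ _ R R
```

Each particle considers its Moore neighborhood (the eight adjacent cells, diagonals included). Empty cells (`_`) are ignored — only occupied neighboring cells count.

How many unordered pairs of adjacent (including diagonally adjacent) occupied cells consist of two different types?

Scan each occupied cell's neighbors to the right and below (and the two forward diagonals) so each pair is counted once.
From row 0: 1 unlike of 1 pairs (running 1/1).
From row 1: 0 unlike of 1 pairs (running 1/2).
From row 2: 2 unlike of 3 pairs (running 3/5).
From row 3: 4 unlike of 8 pairs (running 7/13).
From row 4: 0 unlike of 2 pairs (running 7/15).
From row 5: 0 unlike of 1 pairs (running 7/16).
Total adjacent occupied pairs: 16; unlike-type pairs: 7.

7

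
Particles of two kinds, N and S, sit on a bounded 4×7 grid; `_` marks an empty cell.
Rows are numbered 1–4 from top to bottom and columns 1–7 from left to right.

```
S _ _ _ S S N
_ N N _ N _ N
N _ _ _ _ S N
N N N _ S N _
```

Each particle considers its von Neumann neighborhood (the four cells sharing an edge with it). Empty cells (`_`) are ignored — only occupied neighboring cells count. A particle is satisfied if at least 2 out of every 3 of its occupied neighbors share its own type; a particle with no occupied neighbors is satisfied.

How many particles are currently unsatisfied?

(1,1)S 0/0 ok
(1,5)S 1/2 unhappy
(1,6)S 1/2 unhappy
(1,7)N 1/2 unhappy
(2,2)N 1/1 ok
(2,3)N 1/1 ok
(2,5)N 0/1 unhappy
(2,7)N 2/2 ok
(3,1)N 1/1 ok
(3,6)S 0/2 unhappy
(3,7)N 1/2 unhappy
(4,1)N 2/2 ok
(4,2)N 2/2 ok
(4,3)N 1/1 ok
(4,5)S 0/1 unhappy
(4,6)N 0/2 unhappy
Unsatisfied: (1,5), (1,6), (1,7), (2,5), (3,6), (3,7), (4,5), (4,6) — 8 in total.

8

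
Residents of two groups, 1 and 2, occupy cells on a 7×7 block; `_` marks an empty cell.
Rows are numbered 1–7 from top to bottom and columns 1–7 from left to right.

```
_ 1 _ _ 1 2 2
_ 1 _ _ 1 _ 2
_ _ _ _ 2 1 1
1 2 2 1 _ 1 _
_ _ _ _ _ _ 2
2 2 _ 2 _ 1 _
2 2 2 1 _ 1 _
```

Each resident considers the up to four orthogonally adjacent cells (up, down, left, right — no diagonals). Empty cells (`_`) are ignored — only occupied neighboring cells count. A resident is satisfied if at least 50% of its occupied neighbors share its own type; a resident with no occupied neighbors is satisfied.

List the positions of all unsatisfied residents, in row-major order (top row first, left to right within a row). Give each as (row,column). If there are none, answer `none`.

Row 1: (1,2)1 1/1 ✓ · (1,5)1 1/2 ✓ · (1,6)2 1/2 ✓ · (1,7)2 2/2 ✓
Row 2: (2,2)1 1/1 ✓ · (2,5)1 1/2 ✓ · (2,7)2 1/2 ✓
Row 3: (3,5)2 0/2 ✗ · (3,6)1 2/3 ✓ · (3,7)1 1/2 ✓
Row 4: (4,1)1 0/1 ✗ · (4,2)2 1/2 ✓ · (4,3)2 1/2 ✓ · (4,4)1 0/1 ✗ · (4,6)1 1/1 ✓
Row 5: (5,7)2 0/0 ✓
Row 6: (6,1)2 2/2 ✓ · (6,2)2 2/2 ✓ · (6,4)2 0/1 ✗ · (6,6)1 1/1 ✓
Row 7: (7,1)2 2/2 ✓ · (7,2)2 3/3 ✓ · (7,3)2 1/2 ✓ · (7,4)1 0/2 ✗ · (7,6)1 1/1 ✓

(3,5), (4,1), (4,4), (6,4), (7,4)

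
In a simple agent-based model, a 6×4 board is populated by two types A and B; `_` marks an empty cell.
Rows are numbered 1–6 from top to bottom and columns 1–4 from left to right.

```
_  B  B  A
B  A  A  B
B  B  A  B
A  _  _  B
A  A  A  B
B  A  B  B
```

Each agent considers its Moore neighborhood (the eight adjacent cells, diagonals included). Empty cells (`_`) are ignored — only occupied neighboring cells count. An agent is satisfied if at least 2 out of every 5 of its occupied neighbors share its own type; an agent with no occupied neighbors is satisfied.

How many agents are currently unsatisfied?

(1,2)B 2/4 ok
(1,3)B 2/5 ok
(1,4)A 1/3 unhappy
(2,1)B 3/4 ok
(2,2)A 2/7 unhappy
(2,3)A 3/8 unhappy
(2,4)B 2/5 ok
(3,1)B 2/4 ok
(3,2)B 2/6 unhappy
(3,3)A 2/6 unhappy
(3,4)B 2/4 ok
(4,1)A 2/4 ok
(4,4)B 2/4 ok
(5,1)A 3/4 ok
(5,2)A 4/6 ok
(5,3)A 2/6 unhappy
(5,4)B 3/4 ok
(6,1)B 0/3 unhappy
(6,2)A 3/5 ok
(6,3)B 2/5 ok
(6,4)B 2/3 ok
Unsatisfied: (1,4), (2,2), (2,3), (3,2), (3,3), (5,3), (6,1) — 7 in total.

7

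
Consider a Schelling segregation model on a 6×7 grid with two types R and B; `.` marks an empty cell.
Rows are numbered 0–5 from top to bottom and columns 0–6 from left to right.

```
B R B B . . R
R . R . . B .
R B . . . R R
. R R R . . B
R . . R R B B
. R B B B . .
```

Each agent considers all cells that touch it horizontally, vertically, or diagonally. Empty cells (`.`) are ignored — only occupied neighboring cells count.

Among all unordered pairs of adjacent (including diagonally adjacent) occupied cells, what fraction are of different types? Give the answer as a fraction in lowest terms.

Scan each occupied cell's neighbors to the right and below (and the two forward diagonals) so each pair is counted once.
Row 0: B(0,0)–R(0,1)≠ B(0,0)–R(1,0)≠ R(0,1)–B(0,2)≠ R(0,1)–R(1,2)= R(0,1)–R(1,0)= B(0,2)–B(0,3)= B(0,2)–R(1,2)≠ B(0,3)–R(1,2)≠ R(0,6)–B(1,5)≠  → 6/9 unlike.
Row 1: R(1,0)–R(2,0)= R(1,0)–B(2,1)≠ R(1,2)–B(2,1)≠ B(1,5)–R(2,5)≠ B(1,5)–R(2,6)≠  → 4/5 unlike.
Row 2: R(2,0)–B(2,1)≠ R(2,0)–R(3,1)= B(2,1)–R(3,1)≠ B(2,1)–R(3,2)≠ R(2,5)–R(2,6)= R(2,5)–B(3,6)≠ R(2,6)–B(3,6)≠  → 5/7 unlike.
Row 3: R(3,1)–R(3,2)= R(3,1)–R(4,0)= R(3,2)–R(3,3)= R(3,2)–R(4,3)= R(3,3)–R(4,3)= R(3,3)–R(4,4)= B(3,6)–B(4,6)= B(3,6)–B(4,5)=  → 0/8 unlike.
Row 4: R(4,0)–R(5,1)= R(4,3)–R(4,4)= R(4,3)–B(5,3)≠ R(4,3)–B(5,4)≠ R(4,3)–B(5,2)≠ R(4,4)–B(4,5)≠ R(4,4)–B(5,4)≠ R(4,4)–B(5,3)≠ B(4,5)–B(4,6)= B(4,5)–B(5,4)=  → 6/10 unlike.
Row 5: R(5,1)–B(5,2)≠ B(5,2)–B(5,3)= B(5,3)–B(5,4)=  → 1/3 unlike.
Total adjacent occupied pairs: 42; unlike-type pairs: 22.
22/42 reduces to 11/21.

11/21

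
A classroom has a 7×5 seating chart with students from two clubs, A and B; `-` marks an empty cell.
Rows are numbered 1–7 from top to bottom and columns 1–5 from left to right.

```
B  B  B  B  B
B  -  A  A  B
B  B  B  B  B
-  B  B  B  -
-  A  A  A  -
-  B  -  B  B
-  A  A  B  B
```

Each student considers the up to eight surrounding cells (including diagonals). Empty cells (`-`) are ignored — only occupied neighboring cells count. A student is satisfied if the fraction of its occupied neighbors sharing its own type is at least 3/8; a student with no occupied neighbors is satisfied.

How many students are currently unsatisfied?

(1,1)B 2/2 satisfied
(1,2)B 3/4 satisfied
(1,3)B 2/4 satisfied
(1,4)B 3/5 satisfied
(1,5)B 2/3 satisfied
(2,1)B 4/4 satisfied
(2,3)A 1/7 not
(2,4)A 1/8 not
(2,5)B 4/5 satisfied
(3,1)B 3/3 satisfied
(3,2)B 5/6 satisfied
(3,3)B 5/7 satisfied
(3,4)B 5/7 satisfied
(3,5)B 3/4 satisfied
(4,2)B 4/6 satisfied
(4,3)B 5/8 satisfied
(4,4)B 4/6 satisfied
(5,2)A 1/4 not
(5,3)A 2/7 not
(5,4)A 1/5 not
(6,2)B 0/4 not
(6,4)B 3/6 satisfied
(6,5)B 3/4 satisfied
(7,2)A 1/2 satisfied
(7,3)A 1/4 not
(7,4)B 3/4 satisfied
(7,5)B 3/3 satisfied
Unsatisfied: (2,3), (2,4), (5,2), (5,3), (5,4), (6,2), (7,3) — 7 in total.

7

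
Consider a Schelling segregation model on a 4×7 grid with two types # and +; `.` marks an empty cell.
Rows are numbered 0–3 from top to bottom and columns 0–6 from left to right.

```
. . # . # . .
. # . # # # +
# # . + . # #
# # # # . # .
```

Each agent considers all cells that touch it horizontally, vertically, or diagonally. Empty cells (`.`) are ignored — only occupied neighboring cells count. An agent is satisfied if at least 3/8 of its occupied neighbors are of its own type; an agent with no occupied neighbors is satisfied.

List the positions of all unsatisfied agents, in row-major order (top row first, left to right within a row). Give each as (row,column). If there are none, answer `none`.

Row 0: (0,2)# 2/2 ✓ · (0,4)# 3/3 ✓
Row 1: (1,1)# 3/3 ✓ · (1,3)# 3/4 ✓ · (1,4)# 4/5 ✓ · (1,5)# 4/5 ✓ · (1,6)+ 0/3 ✗
Row 2: (2,0)# 4/4 ✓ · (2,1)# 5/5 ✓ · (2,3)+ 0/4 ✗ · (2,5)# 4/5 ✓ · (2,6)# 3/4 ✓
Row 3: (3,0)# 3/3 ✓ · (3,1)# 4/4 ✓ · (3,2)# 3/4 ✓ · (3,3)# 1/2 ✓ · (3,5)# 2/2 ✓

(1,6), (2,3)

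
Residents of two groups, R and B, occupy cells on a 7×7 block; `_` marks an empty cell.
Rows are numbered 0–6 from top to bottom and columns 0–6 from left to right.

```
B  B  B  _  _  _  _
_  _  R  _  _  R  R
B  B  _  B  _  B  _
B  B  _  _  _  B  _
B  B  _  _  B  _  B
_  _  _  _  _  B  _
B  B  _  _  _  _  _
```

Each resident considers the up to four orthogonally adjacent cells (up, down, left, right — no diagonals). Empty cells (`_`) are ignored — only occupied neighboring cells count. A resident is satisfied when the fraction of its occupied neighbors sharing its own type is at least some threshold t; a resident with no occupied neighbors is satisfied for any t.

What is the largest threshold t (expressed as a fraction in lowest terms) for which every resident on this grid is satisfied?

0/1

(0,0)B 1/1
(0,1)B 2/2
(0,2)B 1/2
(1,2)R 0/1
(1,5)R 1/2
(1,6)R 1/1
(2,0)B 2/2
(2,1)B 2/2
(2,3)B — no occupied neighbors
(2,5)B 1/2
(3,0)B 3/3
(3,1)B 3/3
(3,5)B 1/1
(4,0)B 2/2
(4,1)B 2/2
(4,4)B — no occupied neighbors
(4,6)B — no occupied neighbors
(5,5)B — no occupied neighbors
(6,0)B 1/1
(6,1)B 1/1
The smallest same-type fraction is 0/1 at (1,2), which reduces to 0/1. Any threshold above that leaves this resident unsatisfied.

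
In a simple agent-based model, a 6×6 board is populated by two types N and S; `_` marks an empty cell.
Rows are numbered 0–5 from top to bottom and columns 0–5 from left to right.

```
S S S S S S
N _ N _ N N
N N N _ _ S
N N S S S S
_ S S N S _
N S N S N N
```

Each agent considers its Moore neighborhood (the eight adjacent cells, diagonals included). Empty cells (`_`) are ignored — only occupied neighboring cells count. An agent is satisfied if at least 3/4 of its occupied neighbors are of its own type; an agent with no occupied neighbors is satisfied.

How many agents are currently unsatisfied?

(0,0)S 1/2 unhappy
(0,1)S 2/4 unhappy
(0,2)S 2/3 unhappy
(0,3)S 2/4 unhappy
(0,4)S 2/4 unhappy
(0,5)S 1/3 unhappy
(1,0)N 2/4 unhappy
(1,2)N 2/5 unhappy
(1,4)N 1/5 unhappy
(1,5)N 1/4 unhappy
(2,0)N 4/4 ok
(2,1)N 6/7 ok
(2,2)N 3/5 unhappy
(2,5)S 2/4 unhappy
(3,0)N 3/4 ok
(3,1)N 4/7 unhappy
(3,2)S 3/7 unhappy
(3,3)S 4/6 unhappy
(3,4)S 4/5 ok
(3,5)S 3/3 ok
(4,1)S 3/7 unhappy
(4,2)S 5/8 unhappy
(4,3)N 2/8 unhappy
(4,4)S 4/7 unhappy
(5,0)N 0/2 unhappy
(5,1)S 2/4 unhappy
(5,2)N 1/5 unhappy
(5,3)S 2/5 unhappy
(5,4)N 2/4 unhappy
(5,5)N 1/2 unhappy
Unsatisfied: (0,0), (0,1), (0,2), (0,3), (0,4), (0,5), (1,0), (1,2), (1,4), (1,5), (2,2), (2,5), (3,1), (3,2), (3,3), (4,1), (4,2), (4,3), (4,4), (5,0), (5,1), (5,2), (5,3), (5,4), (5,5) — 25 in total.

25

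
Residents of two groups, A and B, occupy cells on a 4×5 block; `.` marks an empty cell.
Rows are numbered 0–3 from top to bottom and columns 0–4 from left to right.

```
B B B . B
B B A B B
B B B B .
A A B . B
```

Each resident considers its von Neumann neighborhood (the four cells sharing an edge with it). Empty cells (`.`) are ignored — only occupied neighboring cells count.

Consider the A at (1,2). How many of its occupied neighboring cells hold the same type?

0

Occupied neighbors of (1,2): (0,2)=B, (2,2)=B, (1,1)=B, (1,3)=B.
Same type (A): 0 of 4.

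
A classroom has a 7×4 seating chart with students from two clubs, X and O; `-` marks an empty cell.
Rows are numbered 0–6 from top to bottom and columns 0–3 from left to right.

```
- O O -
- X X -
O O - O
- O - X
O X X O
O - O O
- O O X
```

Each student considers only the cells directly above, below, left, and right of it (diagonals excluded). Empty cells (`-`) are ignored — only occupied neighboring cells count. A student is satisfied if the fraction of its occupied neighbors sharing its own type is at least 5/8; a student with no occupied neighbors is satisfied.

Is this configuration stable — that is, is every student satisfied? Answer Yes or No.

(0,1)O 1/2 unhappy
(0,2)O 1/2 unhappy
(1,1)X 1/3 unhappy
(1,2)X 1/2 unhappy
(2,0)O 1/1 ok
(2,1)O 2/3 ok
(2,3)O 0/1 unhappy
(3,1)O 1/2 unhappy
(3,3)X 0/2 unhappy
(4,0)O 1/2 unhappy
(4,1)X 1/3 unhappy
(4,2)X 1/3 unhappy
(4,3)O 1/3 unhappy
(5,0)O 1/1 ok
(5,2)O 2/3 ok
(5,3)O 2/3 ok
(6,1)O 1/1 ok
(6,2)O 2/3 ok
(6,3)X 0/2 unhappy
For instance (0,1) has only 1/2 same-type neighbors, below 5/8.

No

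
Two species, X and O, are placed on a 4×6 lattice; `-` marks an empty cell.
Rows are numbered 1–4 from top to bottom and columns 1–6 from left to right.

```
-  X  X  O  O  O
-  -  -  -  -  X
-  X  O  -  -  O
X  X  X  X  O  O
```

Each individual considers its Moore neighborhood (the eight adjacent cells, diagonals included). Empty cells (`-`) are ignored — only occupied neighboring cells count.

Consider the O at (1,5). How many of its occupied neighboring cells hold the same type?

2

Occupied neighbors of (1,5): (1,4)=O, (1,6)=O, (2,6)=X.
Same type (O): 2 of 3.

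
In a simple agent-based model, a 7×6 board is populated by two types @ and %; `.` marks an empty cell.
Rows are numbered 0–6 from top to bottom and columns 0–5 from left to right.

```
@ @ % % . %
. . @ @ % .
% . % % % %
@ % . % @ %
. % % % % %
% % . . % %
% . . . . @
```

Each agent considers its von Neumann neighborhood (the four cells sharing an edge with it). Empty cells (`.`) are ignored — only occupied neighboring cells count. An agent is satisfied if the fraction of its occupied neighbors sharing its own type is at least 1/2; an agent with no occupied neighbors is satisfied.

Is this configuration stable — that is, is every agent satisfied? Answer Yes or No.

No

Row 0: (0,0)@ 1/1 ok · (0,1)@ 1/2 ok · (0,2)% 1/3 unhappy · (0,3)% 1/2 ok · (0,5)% 0/0 ok
Row 1: (1,2)@ 1/3 unhappy · (1,3)@ 1/4 unhappy · (1,4)% 1/2 ok
Row 2: (2,0)% 0/1 unhappy · (2,2)% 1/2 ok · (2,3)% 3/4 ok · (2,4)% 3/4 ok · (2,5)% 2/2 ok
Row 3: (3,0)@ 0/2 unhappy · (3,1)% 1/2 ok · (3,3)% 2/3 ok · (3,4)@ 0/4 unhappy · (3,5)% 2/3 ok
Row 4: (4,1)% 3/3 ok · (4,2)% 2/2 ok · (4,3)% 3/3 ok · (4,4)% 3/4 ok · (4,5)% 3/3 ok
Row 5: (5,0)% 2/2 ok · (5,1)% 2/2 ok · (5,4)% 2/2 ok · (5,5)% 2/3 ok
Row 6: (6,0)% 1/1 ok · (6,5)@ 0/1 unhappy
For instance (0,2) has only 1/3 same-type neighbors, below 1/2.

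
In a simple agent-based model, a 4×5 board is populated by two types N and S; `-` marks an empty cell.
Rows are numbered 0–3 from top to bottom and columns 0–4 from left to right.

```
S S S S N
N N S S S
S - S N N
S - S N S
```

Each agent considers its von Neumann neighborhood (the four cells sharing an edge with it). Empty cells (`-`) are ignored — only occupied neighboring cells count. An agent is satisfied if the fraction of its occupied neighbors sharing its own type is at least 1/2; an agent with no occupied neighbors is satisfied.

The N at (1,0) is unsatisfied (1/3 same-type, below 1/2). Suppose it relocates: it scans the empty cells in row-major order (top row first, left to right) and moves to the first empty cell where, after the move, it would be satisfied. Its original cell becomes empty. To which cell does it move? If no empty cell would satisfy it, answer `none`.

none

Vacating (1,0). Empty cells in order:
  (2,1): 1/3 same-type → still unsatisfied.
  (3,1): 0/2 same-type → still unsatisfied.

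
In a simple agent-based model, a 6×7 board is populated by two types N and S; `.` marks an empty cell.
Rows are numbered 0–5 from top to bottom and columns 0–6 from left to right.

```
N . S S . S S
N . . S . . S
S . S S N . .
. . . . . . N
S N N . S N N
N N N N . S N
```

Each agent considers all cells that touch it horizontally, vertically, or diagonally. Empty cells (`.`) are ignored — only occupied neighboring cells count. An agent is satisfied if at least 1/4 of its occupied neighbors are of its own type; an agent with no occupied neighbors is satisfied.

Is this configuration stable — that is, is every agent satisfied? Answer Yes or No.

No

Row 0: (0,0)N 1/1 ✓ · (0,2)S 2/2 ✓ · (0,3)S 2/2 ✓ · (0,5)S 2/2 ✓ · (0,6)S 2/2 ✓
Row 1: (1,0)N 1/2 ✓ · (1,3)S 4/5 ✓ · (1,6)S 2/2 ✓
Row 2: (2,0)S 0/1 ✗ · (2,2)S 2/2 ✓ · (2,3)S 2/3 ✓ · (2,4)N 0/2 ✗
Row 3: (3,6)N 2/2 ✓
Row 4: (4,0)S 0/3 ✗ · (4,1)N 4/5 ✓ · (4,2)N 4/4 ✓ · (4,4)S 1/3 ✓ · (4,5)N 3/5 ✓ · (4,6)N 3/4 ✓
Row 5: (5,0)N 2/3 ✓ · (5,1)N 4/5 ✓ · (5,2)N 4/4 ✓ · (5,3)N 2/3 ✓ · (5,5)S 1/4 ✓ · (5,6)N 2/3 ✓
For instance (2,0) has only 0/1 same-type neighbors, below 1/4.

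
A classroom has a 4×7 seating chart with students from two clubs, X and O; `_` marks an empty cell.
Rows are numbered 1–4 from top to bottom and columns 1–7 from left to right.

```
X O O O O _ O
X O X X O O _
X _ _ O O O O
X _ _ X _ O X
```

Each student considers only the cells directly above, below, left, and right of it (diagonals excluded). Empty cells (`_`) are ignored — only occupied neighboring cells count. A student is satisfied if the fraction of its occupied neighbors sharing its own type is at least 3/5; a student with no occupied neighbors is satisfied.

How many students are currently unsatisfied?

9

(1,1)X 1/2 not
(1,2)O 2/3 satisfied
(1,3)O 2/3 satisfied
(1,4)O 2/3 satisfied
(1,5)O 2/2 satisfied
(1,7)O 0/0 satisfied
(2,1)X 2/3 satisfied
(2,2)O 1/3 not
(2,3)X 1/3 not
(2,4)X 1/4 not
(2,5)O 3/4 satisfied
(2,6)O 2/2 satisfied
(3,1)X 2/2 satisfied
(3,4)O 1/3 not
(3,5)O 3/3 satisfied
(3,6)O 4/4 satisfied
(3,7)O 1/2 not
(4,1)X 1/1 satisfied
(4,4)X 0/1 not
(4,6)O 1/2 not
(4,7)X 0/2 not
Unsatisfied: (1,1), (2,2), (2,3), (2,4), (3,4), (3,7), (4,4), (4,6), (4,7) — 9 in total.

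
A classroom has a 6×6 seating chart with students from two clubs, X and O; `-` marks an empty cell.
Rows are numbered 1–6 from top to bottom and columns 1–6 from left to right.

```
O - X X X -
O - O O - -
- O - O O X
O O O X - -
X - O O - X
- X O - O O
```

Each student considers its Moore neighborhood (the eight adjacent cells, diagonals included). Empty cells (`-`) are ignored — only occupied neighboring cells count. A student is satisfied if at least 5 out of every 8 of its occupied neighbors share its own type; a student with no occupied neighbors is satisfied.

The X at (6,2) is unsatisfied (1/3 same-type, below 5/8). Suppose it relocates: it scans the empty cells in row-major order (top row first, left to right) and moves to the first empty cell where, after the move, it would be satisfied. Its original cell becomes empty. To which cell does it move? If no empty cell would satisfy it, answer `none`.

(1,6)

Vacating (6,2). Empty cells in order:
  (1,2): 1/4 same-type → still unsatisfied.
  (1,6): 1/1 same-type → satisfied — stop here.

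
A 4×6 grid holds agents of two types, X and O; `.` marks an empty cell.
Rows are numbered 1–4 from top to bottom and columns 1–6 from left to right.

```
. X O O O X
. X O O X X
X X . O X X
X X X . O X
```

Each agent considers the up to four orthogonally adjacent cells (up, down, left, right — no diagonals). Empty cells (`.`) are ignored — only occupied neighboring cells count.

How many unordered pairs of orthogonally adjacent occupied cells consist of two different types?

Scan each occupied cell's neighbors to the right and below so each pair is counted once.
From row 1: 3 unlike of 9 pairs (running 3/9).
From row 2: 2 unlike of 8 pairs (running 5/17).
From row 3: 2 unlike of 7 pairs (running 7/24).
From row 4: 1 unlike of 3 pairs (running 8/27).
Total adjacent occupied pairs: 27; unlike-type pairs: 8.

8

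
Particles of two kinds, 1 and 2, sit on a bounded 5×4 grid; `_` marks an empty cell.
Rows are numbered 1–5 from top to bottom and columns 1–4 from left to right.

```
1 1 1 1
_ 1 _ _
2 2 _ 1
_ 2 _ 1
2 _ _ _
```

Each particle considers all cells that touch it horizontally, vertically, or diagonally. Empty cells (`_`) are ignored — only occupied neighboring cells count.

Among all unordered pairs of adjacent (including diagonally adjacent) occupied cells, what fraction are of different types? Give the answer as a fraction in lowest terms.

2/13

Scan each occupied cell's neighbors to the right and below (and the two forward diagonals) so each pair is counted once.
Row 1: 1(1,1)–1(1,2)= 1(1,1)–1(2,2)= 1(1,2)–1(1,3)= 1(1,2)–1(2,2)= 1(1,3)–1(1,4)= 1(1,3)–1(2,2)=  → 0/6 unlike.
Row 2: 1(2,2)–2(3,2)≠ 1(2,2)–2(3,1)≠  → 2/2 unlike.
Row 3: 2(3,1)–2(3,2)= 2(3,1)–2(4,2)= 2(3,2)–2(4,2)= 1(3,4)–1(4,4)=  → 0/4 unlike.
Row 4: 2(4,2)–2(5,1)=  → 0/1 unlike.
Total adjacent occupied pairs: 13; unlike-type pairs: 2.
2/13 is already in lowest terms.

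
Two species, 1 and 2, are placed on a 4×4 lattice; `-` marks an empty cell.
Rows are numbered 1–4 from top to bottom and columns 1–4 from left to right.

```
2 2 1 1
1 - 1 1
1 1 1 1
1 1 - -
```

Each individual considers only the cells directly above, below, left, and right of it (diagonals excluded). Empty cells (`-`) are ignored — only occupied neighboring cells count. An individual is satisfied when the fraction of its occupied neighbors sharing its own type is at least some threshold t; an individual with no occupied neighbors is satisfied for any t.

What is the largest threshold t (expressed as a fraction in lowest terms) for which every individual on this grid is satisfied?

(1,1)2 1/2
(1,2)2 1/2
(1,3)1 2/3
(1,4)1 2/2
(2,1)1 1/2
(2,3)1 3/3
(2,4)1 3/3
(3,1)1 3/3
(3,2)1 3/3
(3,3)1 3/3
(3,4)1 2/2
(4,1)1 2/2
(4,2)1 2/2
The smallest same-type fraction is 1/2 at (1,1), which reduces to 1/2. Any threshold above that leaves this individual unsatisfied.

1/2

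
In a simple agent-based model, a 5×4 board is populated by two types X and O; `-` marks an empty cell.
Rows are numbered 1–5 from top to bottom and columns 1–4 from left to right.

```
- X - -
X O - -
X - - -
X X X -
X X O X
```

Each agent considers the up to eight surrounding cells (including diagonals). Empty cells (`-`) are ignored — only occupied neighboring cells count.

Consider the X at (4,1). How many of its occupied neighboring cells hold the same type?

4

Occupied neighbors of (4,1): (3,1)=X, (4,2)=X, (5,1)=X, (5,2)=X.
Same type (X): 4 of 4.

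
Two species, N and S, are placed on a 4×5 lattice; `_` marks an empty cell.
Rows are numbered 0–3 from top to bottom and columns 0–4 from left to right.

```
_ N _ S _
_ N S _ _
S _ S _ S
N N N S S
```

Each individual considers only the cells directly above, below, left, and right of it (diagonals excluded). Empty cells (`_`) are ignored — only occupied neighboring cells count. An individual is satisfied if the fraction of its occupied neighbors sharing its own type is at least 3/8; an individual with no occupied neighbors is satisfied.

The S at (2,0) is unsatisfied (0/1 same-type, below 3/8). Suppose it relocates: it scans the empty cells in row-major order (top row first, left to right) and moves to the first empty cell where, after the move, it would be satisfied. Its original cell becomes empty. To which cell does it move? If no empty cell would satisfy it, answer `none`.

(0,2)

Vacating (2,0). Empty cells in order:
  (0,0): 0/1 same-type → still unsatisfied.
  (0,2): 2/3 same-type → satisfied — stop here.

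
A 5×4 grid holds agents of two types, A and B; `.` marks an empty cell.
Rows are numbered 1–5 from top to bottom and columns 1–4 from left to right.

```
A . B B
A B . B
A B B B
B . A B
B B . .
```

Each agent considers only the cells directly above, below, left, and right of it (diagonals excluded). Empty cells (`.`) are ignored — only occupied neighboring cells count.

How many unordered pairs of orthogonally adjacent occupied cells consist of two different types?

5

Scan each occupied cell's neighbors to the right and below so each pair is counted once.
From row 1: 0 unlike of 3 pairs (running 0/3).
From row 2: 1 unlike of 4 pairs (running 1/7).
From row 3: 3 unlike of 6 pairs (running 4/13).
From row 4: 1 unlike of 2 pairs (running 5/15).
From row 5: 0 unlike of 1 pairs (running 5/16).
Total adjacent occupied pairs: 16; unlike-type pairs: 5.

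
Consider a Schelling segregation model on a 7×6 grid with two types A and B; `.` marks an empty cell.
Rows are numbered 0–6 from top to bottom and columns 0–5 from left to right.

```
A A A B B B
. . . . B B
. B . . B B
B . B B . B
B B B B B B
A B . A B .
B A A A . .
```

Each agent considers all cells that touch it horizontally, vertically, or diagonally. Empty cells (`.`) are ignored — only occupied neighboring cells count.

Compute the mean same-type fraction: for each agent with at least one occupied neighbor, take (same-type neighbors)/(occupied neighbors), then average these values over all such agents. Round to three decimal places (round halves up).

Row 0: (0,0)A 1/1 · (0,1)A 2/2 · (0,2)A 1/2 · (0,3)B 2/3 · (0,4)B 4/4 · (0,5)B 3/3
Row 1: (1,4)B 6/6 · (1,5)B 5/5
Row 2: (2,1)B 2/2 · (2,4)B 5/5 · (2,5)B 4/4
Row 3: (3,0)B 3/3 · (3,2)B 5/5 · (3,3)B 5/5 · (3,5)B 4/4
Row 4: (4,0)B 3/4 · (4,1)B 5/6 · (4,2)B 5/6 · (4,3)B 5/6 · (4,4)B 5/6 · (4,5)B 3/3
Row 5: (5,0)A 1/5 · (5,1)B 4/7 · (5,3)A 2/6 · (5,4)B 3/5
Row 6: (6,0)B 1/3 · (6,1)A 2/4 · (6,2)A 3/4 · (6,3)A 2/3
Sum over 29 agents: 1/1 + 2/2 + 1/2 + 2/3 + 4/4 + 3/3 + 6/6 + 5/5 + 2/2 + 5/5 + 4/4 + 3/3 + 5/5 + 5/5 + 4/4 + 3/4 + 5/6 + 5/6 + 5/6 + 5/6 + 3/3 + 1/5 + 4/7 + 2/6 + 3/5 + 1/3 + 2/4 + 3/4 + 2/3 = 4873/210; mean = 4873/210 ÷ 29 = 4873/6090 = 0.800164… → 0.800.

0.800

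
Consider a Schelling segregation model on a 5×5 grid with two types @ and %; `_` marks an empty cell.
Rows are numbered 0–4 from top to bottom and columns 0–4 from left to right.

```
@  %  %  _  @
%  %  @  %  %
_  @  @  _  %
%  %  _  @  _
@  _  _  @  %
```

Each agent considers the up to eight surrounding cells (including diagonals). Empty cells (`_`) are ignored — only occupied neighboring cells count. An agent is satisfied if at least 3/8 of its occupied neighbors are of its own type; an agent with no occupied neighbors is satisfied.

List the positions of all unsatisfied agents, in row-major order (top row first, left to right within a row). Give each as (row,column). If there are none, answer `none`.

(0,0)@ 0/3 not
(0,1)% 3/5 satisfied
(0,2)% 3/4 satisfied
(0,4)@ 0/2 not
(1,0)% 2/4 satisfied
(1,1)% 3/7 satisfied
(1,2)@ 2/6 not
(1,3)% 3/6 satisfied
(1,4)% 2/3 satisfied
(2,1)@ 2/6 not
(2,2)@ 3/6 satisfied
(2,4)% 2/3 satisfied
(3,0)% 1/3 not
(3,1)% 1/4 not
(3,3)@ 2/4 satisfied
(4,0)@ 0/2 not
(4,3)@ 1/2 satisfied
(4,4)% 0/2 not

(0,0), (0,4), (1,2), (2,1), (3,0), (3,1), (4,0), (4,4)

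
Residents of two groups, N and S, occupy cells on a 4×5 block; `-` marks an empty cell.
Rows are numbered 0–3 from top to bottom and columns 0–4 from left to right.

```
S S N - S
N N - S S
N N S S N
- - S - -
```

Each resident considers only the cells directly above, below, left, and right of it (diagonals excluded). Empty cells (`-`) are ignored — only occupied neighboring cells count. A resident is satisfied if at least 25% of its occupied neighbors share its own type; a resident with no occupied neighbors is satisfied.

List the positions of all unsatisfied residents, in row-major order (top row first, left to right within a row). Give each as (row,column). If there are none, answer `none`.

(0,0)S 1/2 ok
(0,1)S 1/3 ok
(0,2)N 0/1 unhappy
(0,4)S 1/1 ok
(1,0)N 2/3 ok
(1,1)N 2/3 ok
(1,3)S 2/2 ok
(1,4)S 2/3 ok
(2,0)N 2/2 ok
(2,1)N 2/3 ok
(2,2)S 2/3 ok
(2,3)S 2/3 ok
(2,4)N 0/2 unhappy
(3,2)S 1/1 ok

(0,2), (2,4)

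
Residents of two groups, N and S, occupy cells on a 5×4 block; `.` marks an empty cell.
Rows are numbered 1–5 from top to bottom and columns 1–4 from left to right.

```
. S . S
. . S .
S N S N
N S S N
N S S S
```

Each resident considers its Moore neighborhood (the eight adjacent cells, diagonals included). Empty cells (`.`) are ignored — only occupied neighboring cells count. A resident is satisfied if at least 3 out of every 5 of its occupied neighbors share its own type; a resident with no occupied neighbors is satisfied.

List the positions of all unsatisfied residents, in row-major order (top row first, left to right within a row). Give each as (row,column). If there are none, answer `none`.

Row 1: (1,2)S 1/1 satisfied · (1,4)S 1/1 satisfied
Row 2: (2,3)S 3/5 satisfied
Row 3: (3,1)S 1/3 not · (3,2)N 1/6 not · (3,3)S 3/6 not · (3,4)N 1/4 not
Row 4: (4,1)N 2/5 not · (4,2)S 5/8 satisfied · (4,3)S 5/8 satisfied · (4,4)N 1/5 not
Row 5: (5,1)N 1/3 not · (5,2)S 3/5 satisfied · (5,3)S 4/5 satisfied · (5,4)S 2/3 satisfied

(3,1), (3,2), (3,3), (3,4), (4,1), (4,4), (5,1)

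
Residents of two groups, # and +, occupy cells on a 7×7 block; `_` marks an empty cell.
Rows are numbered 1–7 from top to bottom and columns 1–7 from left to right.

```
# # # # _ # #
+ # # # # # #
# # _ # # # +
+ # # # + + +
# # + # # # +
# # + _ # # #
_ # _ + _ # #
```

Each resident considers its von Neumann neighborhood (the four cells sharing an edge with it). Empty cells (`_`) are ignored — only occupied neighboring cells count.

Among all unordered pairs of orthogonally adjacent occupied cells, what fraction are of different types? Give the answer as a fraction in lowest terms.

19/65

Scan each occupied cell's neighbors to the right and below so each pair is counted once.
From row 1: 1 unlike of 10 pairs (running 1/10).
From row 2: 3 unlike of 12 pairs (running 4/22).
From row 3: 4 unlike of 10 pairs (running 8/32).
From row 4: 6 unlike of 13 pairs (running 14/45).
From row 5: 4 unlike of 12 pairs (running 18/57).
From row 6: 1 unlike of 7 pairs (running 19/64).
From row 7: 0 unlike of 1 pairs (running 19/65).
Total adjacent occupied pairs: 65; unlike-type pairs: 19.
19/65 is already in lowest terms.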